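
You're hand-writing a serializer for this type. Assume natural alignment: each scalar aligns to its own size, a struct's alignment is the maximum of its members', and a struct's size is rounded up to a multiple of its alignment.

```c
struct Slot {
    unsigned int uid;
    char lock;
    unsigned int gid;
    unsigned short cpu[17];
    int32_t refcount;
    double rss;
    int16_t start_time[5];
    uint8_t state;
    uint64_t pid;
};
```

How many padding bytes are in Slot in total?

uid at 0 (size 4, align 4) → ends 4
lock at 4 (size 1, align 1) → ends 5
pad 3 to align 4 for gid
gid at 8 (size 4, align 4) → ends 12
cpu at 12 (size 34, align 2) → ends 46
pad 2 to align 4 for refcount
refcount at 48 (size 4, align 4) → ends 52
pad 4 to align 8 for rss
rss at 56 (size 8, align 8) → ends 64
start_time at 64 (size 10, align 2) → ends 74
state at 74 (size 1, align 1) → ends 75
pad 5 to align 8 for pid
pid at 80 (size 8, align 8) → ends 88
total 88 bytes, alignment 8
data bytes 74, size 88 → padding 14

14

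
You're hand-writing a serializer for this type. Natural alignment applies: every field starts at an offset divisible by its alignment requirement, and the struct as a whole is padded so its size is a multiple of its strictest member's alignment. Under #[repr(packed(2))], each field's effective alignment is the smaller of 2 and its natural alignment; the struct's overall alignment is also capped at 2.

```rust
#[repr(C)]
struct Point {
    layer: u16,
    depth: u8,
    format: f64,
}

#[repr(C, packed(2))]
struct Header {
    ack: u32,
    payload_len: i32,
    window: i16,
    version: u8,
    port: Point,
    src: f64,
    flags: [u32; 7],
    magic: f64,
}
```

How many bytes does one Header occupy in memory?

Point: layer at 0 (size 2, align 2) → ends 2; depth at 2 (size 1, align 1) → ends 3; pad 5 to align 8 for format; format at 8 (size 8, align 8) → ends 16; total 16 bytes, alignment 8
ack at 0 (size 4, align 2) → ends 4
payload_len at 4 (size 4, align 2) → ends 8
window at 8 (size 2, align 2) → ends 10
version at 10 (size 1, align 1) → ends 11
pad 1 to align 2 for port
port at 12 (size 16, align 2) → ends 28
src at 28 (size 8, align 2) → ends 36
flags at 36 (size 28, align 2) → ends 64
magic at 64 (size 8, align 2) → ends 72
total 72 bytes, alignment 2

72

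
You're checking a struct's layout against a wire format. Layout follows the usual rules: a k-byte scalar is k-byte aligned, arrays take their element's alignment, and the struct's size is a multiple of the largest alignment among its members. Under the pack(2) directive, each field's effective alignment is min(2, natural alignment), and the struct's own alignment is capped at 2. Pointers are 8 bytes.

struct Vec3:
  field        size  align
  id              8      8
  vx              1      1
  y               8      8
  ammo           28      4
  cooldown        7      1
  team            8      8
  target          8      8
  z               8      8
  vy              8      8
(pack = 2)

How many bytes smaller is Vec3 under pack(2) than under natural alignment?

natural layout:
  id at 0 (size 8, align 8) → ends 8
  vx at 8 (size 1, align 1) → ends 9
  pad 7 to align 8 for y
  y at 16 (size 8, align 8) → ends 24
  ammo at 24 (size 28, align 4) → ends 52
  cooldown at 52 (size 7, align 1) → ends 59
  pad 5 to align 8 for team
  team at 64 (size 8, align 8) → ends 72
  target at 72 (size 8, align 8) → ends 80
  z at 80 (size 8, align 8) → ends 88
  vy at 88 (size 8, align 8) → ends 96
  total 96 bytes, alignment 8
packed(2) layout:
  id at 0 (size 8, align 2) → ends 8
  vx at 8 (size 1, align 1) → ends 9
  pad 1 to align 2 for y
  y at 10 (size 8, align 2) → ends 18
  ammo at 18 (size 28, align 2) → ends 46
  cooldown at 46 (size 7, align 1) → ends 53
  pad 1 to align 2 for team
  team at 54 (size 8, align 2) → ends 62
  target at 62 (size 8, align 2) → ends 70
  z at 70 (size 8, align 2) → ends 78
  vy at 78 (size 8, align 2) → ends 86
  total 86 bytes, alignment 2
96 − 86 = 10

10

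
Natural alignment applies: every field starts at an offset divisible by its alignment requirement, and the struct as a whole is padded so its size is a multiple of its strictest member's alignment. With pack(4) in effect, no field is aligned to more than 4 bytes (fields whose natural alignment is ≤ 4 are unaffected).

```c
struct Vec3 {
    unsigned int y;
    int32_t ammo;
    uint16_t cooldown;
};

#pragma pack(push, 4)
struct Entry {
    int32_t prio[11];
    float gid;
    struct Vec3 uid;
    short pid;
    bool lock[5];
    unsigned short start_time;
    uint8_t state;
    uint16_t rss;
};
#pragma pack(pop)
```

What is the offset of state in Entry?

Vec3: 0..4  y  (4B, 4-aligned); 4..8  ammo  (4B, 4-aligned); 8..10  cooldown  (2B, 2-aligned); 10..12  -- tail padding (2B); sizeof = 12, alignof = 4
0..44  prio  (44B, 4-aligned)
44..48  gid  (4B, 4-aligned)
48..60  uid  (12B, 4-aligned)
60..62  pid  (2B, 2-aligned)
62..67  lock  (5B, 1-aligned)
67..68  -- padding (1B)
68..70  start_time  (2B, 2-aligned)
70..71  state  (1B, 1-aligned)

70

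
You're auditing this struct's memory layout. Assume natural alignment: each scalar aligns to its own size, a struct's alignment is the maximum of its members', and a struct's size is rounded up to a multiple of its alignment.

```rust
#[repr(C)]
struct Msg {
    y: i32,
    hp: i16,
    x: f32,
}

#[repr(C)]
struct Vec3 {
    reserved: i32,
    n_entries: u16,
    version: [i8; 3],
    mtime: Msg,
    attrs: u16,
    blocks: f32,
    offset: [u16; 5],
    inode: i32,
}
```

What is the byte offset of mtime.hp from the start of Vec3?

16

Msg: y at 0 (size 4, align 4) → ends 4; hp at 4 (size 2, align 2) → ends 6; pad 2 to align 4 for x; x at 8 (size 4, align 4) → ends 12; total 12 bytes, alignment 4
reserved at 0 (size 4, align 4) → ends 4
n_entries at 4 (size 2, align 2) → ends 6
version at 6 (size 3, align 1) → ends 9
pad 3 to align 4 for mtime
mtime at 12 (size 12, align 4) → ends 24
within Msg: hp at 4
12 + 4 = 16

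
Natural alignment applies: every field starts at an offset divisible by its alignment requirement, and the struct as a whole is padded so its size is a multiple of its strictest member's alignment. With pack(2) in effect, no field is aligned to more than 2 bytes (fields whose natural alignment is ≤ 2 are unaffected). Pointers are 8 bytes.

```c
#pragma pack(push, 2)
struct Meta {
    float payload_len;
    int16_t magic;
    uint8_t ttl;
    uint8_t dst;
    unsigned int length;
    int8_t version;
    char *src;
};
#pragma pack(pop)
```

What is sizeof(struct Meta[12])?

@0: payload_len [4B, align 2] → 4
@4: magic [2B, align 2] → 6
@6: ttl [1B, align 1] → 7
@7: dst [1B, align 1] → 8
@8: length [4B, align 2] → 12
@12: version [1B, align 1] → 13
+1 pad (align 2)
@14: src [8B, align 2] → 22
size 22, align 2
array of 12: 12 × 22 = 264

264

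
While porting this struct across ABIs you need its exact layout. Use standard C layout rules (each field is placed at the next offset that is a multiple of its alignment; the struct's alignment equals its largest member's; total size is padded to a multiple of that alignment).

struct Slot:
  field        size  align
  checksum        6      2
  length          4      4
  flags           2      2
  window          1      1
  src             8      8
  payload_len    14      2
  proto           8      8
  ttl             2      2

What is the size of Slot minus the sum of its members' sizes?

11

checksum at 0 (size 6, align 2) → ends 6
pad 2 to align 4 for length
length at 8 (size 4, align 4) → ends 12
flags at 12 (size 2, align 2) → ends 14
window at 14 (size 1, align 1) → ends 15
pad 1 to align 8 for src
src at 16 (size 8, align 8) → ends 24
payload_len at 24 (size 14, align 2) → ends 38
pad 2 to align 8 for proto
proto at 40 (size 8, align 8) → ends 48
ttl at 48 (size 2, align 2) → ends 50
tail pad 6 to reach multiple of 8
total 56 bytes, alignment 8
data bytes 45, size 56 → padding 11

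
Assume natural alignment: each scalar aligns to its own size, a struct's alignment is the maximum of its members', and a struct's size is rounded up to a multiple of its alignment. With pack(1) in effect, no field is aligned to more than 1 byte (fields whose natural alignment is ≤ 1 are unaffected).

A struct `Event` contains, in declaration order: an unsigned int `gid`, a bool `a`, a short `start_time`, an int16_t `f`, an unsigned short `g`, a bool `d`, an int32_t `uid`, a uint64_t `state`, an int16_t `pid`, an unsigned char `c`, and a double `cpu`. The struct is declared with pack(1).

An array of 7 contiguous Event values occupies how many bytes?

245

@0: gid [4B, align 1] → 4
@4: a [1B, align 1] → 5
@5: start_time [2B, align 1] → 7
@7: f [2B, align 1] → 9
@9: g [2B, align 1] → 11
@11: d [1B, align 1] → 12
@12: uid [4B, align 1] → 16
@16: state [8B, align 1] → 24
@24: pid [2B, align 1] → 26
@26: c [1B, align 1] → 27
@27: cpu [8B, align 1] → 35
size 35, align 1
array of 7: 7 × 35 = 245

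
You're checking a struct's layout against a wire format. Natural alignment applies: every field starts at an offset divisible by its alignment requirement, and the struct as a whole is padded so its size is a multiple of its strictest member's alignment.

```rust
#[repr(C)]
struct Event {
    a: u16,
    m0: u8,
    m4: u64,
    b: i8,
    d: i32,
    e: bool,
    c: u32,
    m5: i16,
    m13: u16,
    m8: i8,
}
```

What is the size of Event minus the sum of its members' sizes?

14

a at 0 (size 2, align 2) → ends 2
m0 at 2 (size 1, align 1) → ends 3
pad 5 to align 8 for m4
m4 at 8 (size 8, align 8) → ends 16
b at 16 (size 1, align 1) → ends 17
pad 3 to align 4 for d
d at 20 (size 4, align 4) → ends 24
e at 24 (size 1, align 1) → ends 25
pad 3 to align 4 for c
c at 28 (size 4, align 4) → ends 32
m5 at 32 (size 2, align 2) → ends 34
m13 at 34 (size 2, align 2) → ends 36
m8 at 36 (size 1, align 1) → ends 37
tail pad 3 to reach multiple of 8
total 40 bytes, alignment 8
data bytes 26, size 40 → padding 14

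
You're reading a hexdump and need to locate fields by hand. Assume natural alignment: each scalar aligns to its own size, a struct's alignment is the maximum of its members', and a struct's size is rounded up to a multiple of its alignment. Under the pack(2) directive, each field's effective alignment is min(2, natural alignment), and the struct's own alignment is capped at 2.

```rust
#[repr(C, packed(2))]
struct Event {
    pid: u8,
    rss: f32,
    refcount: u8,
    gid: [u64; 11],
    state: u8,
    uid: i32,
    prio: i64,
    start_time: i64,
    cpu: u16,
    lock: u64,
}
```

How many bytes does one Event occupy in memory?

@0: pid [1B, align 1] → 1
+1 pad (align 2)
@2: rss [4B, align 2] → 6
@6: refcount [1B, align 1] → 7
+1 pad (align 2)
@8: gid [88B, align 2] → 96
@96: state [1B, align 1] → 97
+1 pad (align 2)
@98: uid [4B, align 2] → 102
@102: prio [8B, align 2] → 110
@110: start_time [8B, align 2] → 118
@118: cpu [2B, align 2] → 120
@120: lock [8B, align 2] → 128
size 128, align 2

128 bytes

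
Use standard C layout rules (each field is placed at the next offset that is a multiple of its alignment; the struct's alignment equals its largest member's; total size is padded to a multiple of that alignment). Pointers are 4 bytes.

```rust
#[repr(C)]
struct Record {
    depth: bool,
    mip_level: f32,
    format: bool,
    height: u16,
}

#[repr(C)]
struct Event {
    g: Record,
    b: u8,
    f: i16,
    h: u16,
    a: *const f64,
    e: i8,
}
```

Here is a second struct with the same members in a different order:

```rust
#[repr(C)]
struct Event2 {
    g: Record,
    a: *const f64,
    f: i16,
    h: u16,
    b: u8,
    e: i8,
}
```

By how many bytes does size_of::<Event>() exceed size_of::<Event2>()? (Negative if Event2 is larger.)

4

Record: depth at 0 (size 1, align 1) → ends 1; pad 3 to align 4 for mip_level; mip_level at 4 (size 4, align 4) → ends 8; format at 8 (size 1, align 1) → ends 9; pad 1 to align 2 for height; height at 10 (size 2, align 2) → ends 12; total 12 bytes, alignment 4
g at 0 (size 12, align 4) → ends 12
b at 12 (size 1, align 1) → ends 13
pad 1 to align 2 for f
f at 14 (size 2, align 2) → ends 16
h at 16 (size 2, align 2) → ends 18
pad 2 to align 4 for a
a at 20 (size 4, align 4) → ends 24
e at 24 (size 1, align 1) → ends 25
tail pad 3 to reach multiple of 4
total 28 bytes, alignment 4
— Event2 —
g at 0 (size 12, align 4) → ends 12
a at 12 (size 4, align 4) → ends 16
f at 16 (size 2, align 2) → ends 18
h at 18 (size 2, align 2) → ends 20
b at 20 (size 1, align 1) → ends 21
e at 21 (size 1, align 1) → ends 22
tail pad 2 to reach multiple of 4
total 24 bytes, alignment 4
28 − 24 = 4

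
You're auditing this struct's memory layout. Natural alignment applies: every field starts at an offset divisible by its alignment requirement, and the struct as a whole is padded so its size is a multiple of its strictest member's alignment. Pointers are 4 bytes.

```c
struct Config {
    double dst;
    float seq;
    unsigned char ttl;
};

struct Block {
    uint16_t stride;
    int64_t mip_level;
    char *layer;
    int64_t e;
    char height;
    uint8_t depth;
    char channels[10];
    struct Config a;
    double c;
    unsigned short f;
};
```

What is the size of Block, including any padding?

80 bytes

Config: @0: dst [8B, align 8] → 8; @8: seq [4B, align 4] → 12; @12: ttl [1B, align 1] → 13; +3 tail pad (align 8); size 16, align 8
@0: stride [2B, align 2] → 2
+6 pad (align 8)
@8: mip_level [8B, align 8] → 16
@16: layer [4B, align 4] → 20
+4 pad (align 8)
@24: e [8B, align 8] → 32
@32: height [1B, align 1] → 33
@33: depth [1B, align 1] → 34
@34: channels [10B, align 1] → 44
+4 pad (align 8)
@48: a [16B, align 8] → 64
@64: c [8B, align 8] → 72
@72: f [2B, align 2] → 74
+6 tail pad (align 8)
size 80, align 8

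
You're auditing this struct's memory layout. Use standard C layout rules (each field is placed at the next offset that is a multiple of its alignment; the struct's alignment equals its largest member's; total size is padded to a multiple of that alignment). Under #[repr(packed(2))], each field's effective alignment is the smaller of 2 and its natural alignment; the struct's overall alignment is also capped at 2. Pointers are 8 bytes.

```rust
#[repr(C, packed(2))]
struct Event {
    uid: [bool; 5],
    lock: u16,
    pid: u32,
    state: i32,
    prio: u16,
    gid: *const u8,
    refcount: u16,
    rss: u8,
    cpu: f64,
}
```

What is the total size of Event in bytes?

38

uid at 0 (size 5, align 1) → ends 5
pad 1 to align 2 for lock
lock at 6 (size 2, align 2) → ends 8
pid at 8 (size 4, align 2) → ends 12
state at 12 (size 4, align 2) → ends 16
prio at 16 (size 2, align 2) → ends 18
gid at 18 (size 8, align 2) → ends 26
refcount at 26 (size 2, align 2) → ends 28
rss at 28 (size 1, align 1) → ends 29
pad 1 to align 2 for cpu
cpu at 30 (size 8, align 2) → ends 38
total 38 bytes, alignment 2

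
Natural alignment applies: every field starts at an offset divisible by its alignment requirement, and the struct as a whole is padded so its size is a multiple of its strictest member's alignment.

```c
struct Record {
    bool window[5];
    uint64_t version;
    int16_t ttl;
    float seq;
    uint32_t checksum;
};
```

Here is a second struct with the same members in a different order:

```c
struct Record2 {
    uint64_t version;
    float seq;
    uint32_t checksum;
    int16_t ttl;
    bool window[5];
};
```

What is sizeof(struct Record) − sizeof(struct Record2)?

8

window at 0 (size 5, align 1) → ends 5
pad 3 to align 8 for version
version at 8 (size 8, align 8) → ends 16
ttl at 16 (size 2, align 2) → ends 18
pad 2 to align 4 for seq
seq at 20 (size 4, align 4) → ends 24
checksum at 24 (size 4, align 4) → ends 28
tail pad 4 to reach multiple of 8
total 32 bytes, alignment 8
— Record2 —
version at 0 (size 8, align 8) → ends 8
seq at 8 (size 4, align 4) → ends 12
checksum at 12 (size 4, align 4) → ends 16
ttl at 16 (size 2, align 2) → ends 18
window at 18 (size 5, align 1) → ends 23
tail pad 1 to reach multiple of 8
total 24 bytes, alignment 8
32 − 24 = 8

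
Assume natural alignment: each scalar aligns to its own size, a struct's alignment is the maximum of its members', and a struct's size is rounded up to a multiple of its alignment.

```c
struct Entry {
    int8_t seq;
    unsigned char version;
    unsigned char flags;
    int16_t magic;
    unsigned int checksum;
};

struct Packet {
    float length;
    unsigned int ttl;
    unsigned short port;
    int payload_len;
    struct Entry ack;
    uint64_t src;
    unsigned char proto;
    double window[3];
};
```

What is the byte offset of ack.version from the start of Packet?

Entry: 0..1  seq  (1B, 1-aligned); 1..2  version  (1B, 1-aligned); 2..3  flags  (1B, 1-aligned); 3..4  -- padding (1B); 4..6  magic  (2B, 2-aligned); 6..8  -- padding (2B); 8..12  checksum  (4B, 4-aligned); sizeof = 12, alignof = 4
0..4  length  (4B, 4-aligned)
4..8  ttl  (4B, 4-aligned)
8..10  port  (2B, 2-aligned)
10..12  -- padding (2B)
12..16  payload_len  (4B, 4-aligned)
16..28  ack  (12B, 4-aligned)
within Entry: version at 1
16 + 1 = 17

17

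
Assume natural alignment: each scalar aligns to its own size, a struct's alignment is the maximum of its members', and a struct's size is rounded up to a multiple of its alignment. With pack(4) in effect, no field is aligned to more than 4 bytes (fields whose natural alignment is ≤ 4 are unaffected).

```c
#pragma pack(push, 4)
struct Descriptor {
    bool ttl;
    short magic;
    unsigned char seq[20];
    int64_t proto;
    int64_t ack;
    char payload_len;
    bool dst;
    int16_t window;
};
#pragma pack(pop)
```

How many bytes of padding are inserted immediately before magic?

1

ttl at 0 (size 1, align 1) → ends 1
pad 1 to align 2 for magic
magic at 2 (size 2, align 2) → ends 4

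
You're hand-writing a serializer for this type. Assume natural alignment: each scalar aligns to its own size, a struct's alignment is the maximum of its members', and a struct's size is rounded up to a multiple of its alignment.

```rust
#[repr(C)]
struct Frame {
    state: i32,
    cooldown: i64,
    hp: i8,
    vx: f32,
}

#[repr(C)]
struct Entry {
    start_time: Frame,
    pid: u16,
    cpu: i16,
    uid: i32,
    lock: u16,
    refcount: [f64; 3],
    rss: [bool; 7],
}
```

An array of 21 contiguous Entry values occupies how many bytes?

1512

Frame: @0: state [4B, align 4] → 4; +4 pad (align 8); @8: cooldown [8B, align 8] → 16; @16: hp [1B, align 1] → 17; +3 pad (align 4); @20: vx [4B, align 4] → 24; size 24, align 8
@0: start_time [24B, align 8] → 24
@24: pid [2B, align 2] → 26
@26: cpu [2B, align 2] → 28
@28: uid [4B, align 4] → 32
@32: lock [2B, align 2] → 34
+6 pad (align 8)
@40: refcount [24B, align 8] → 64
@64: rss [7B, align 1] → 71
+1 tail pad (align 8)
size 72, align 8
array of 21: 21 × 72 = 1512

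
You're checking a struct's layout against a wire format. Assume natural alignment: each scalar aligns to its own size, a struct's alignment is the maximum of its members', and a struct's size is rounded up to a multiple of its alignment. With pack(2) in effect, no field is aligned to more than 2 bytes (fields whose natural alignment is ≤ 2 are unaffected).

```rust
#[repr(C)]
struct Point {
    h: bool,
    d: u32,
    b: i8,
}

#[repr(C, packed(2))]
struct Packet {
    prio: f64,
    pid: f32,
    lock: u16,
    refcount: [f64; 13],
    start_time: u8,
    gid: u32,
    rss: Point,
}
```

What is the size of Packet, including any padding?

Point: 0..1  h  (1B, 1-aligned); 1..4  -- padding (3B); 4..8  d  (4B, 4-aligned); 8..9  b  (1B, 1-aligned); 9..12  -- tail padding (3B); sizeof = 12, alignof = 4
0..8  prio  (8B, 2-aligned)
8..12  pid  (4B, 2-aligned)
12..14  lock  (2B, 2-aligned)
14..118  refcount  (104B, 2-aligned)
118..119  start_time  (1B, 1-aligned)
119..120  -- padding (1B)
120..124  gid  (4B, 2-aligned)
124..136  rss  (12B, 2-aligned)
sizeof = 136, alignof = 2

136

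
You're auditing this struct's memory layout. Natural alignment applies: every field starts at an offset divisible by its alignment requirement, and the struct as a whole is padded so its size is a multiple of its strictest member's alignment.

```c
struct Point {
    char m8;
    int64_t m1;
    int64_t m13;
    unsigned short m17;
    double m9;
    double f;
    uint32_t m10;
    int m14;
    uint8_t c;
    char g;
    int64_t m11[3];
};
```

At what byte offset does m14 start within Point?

52

m8 at 0 (size 1, align 1) → ends 1
pad 7 to align 8 for m1
m1 at 8 (size 8, align 8) → ends 16
m13 at 16 (size 8, align 8) → ends 24
m17 at 24 (size 2, align 2) → ends 26
pad 6 to align 8 for m9
m9 at 32 (size 8, align 8) → ends 40
f at 40 (size 8, align 8) → ends 48
m10 at 48 (size 4, align 4) → ends 52
m14 at 52 (size 4, align 4) → ends 56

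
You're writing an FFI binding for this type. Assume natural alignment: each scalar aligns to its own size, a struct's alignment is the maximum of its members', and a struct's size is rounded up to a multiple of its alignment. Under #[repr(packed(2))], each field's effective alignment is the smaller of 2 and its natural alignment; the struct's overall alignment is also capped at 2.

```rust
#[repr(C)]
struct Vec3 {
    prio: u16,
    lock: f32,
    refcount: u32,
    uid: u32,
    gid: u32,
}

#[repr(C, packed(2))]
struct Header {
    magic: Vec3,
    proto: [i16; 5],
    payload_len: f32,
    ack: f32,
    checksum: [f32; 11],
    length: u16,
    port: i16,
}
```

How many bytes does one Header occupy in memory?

86 bytes

Vec3: prio at 0 (size 2, align 2) → ends 2; pad 2 to align 4 for lock; lock at 4 (size 4, align 4) → ends 8; refcount at 8 (size 4, align 4) → ends 12; uid at 12 (size 4, align 4) → ends 16; gid at 16 (size 4, align 4) → ends 20; total 20 bytes, alignment 4
magic at 0 (size 20, align 2) → ends 20
proto at 20 (size 10, align 2) → ends 30
payload_len at 30 (size 4, align 2) → ends 34
ack at 34 (size 4, align 2) → ends 38
checksum at 38 (size 44, align 2) → ends 82
length at 82 (size 2, align 2) → ends 84
port at 84 (size 2, align 2) → ends 86
total 86 bytes, alignment 2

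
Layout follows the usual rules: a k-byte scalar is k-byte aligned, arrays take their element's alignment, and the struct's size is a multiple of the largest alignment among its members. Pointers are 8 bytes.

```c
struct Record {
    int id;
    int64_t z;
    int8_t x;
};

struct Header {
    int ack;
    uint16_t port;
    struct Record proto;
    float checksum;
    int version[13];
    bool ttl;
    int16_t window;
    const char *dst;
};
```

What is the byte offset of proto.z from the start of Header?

Record: @0: id [4B, align 4] → 4; +4 pad (align 8); @8: z [8B, align 8] → 16; @16: x [1B, align 1] → 17; +7 tail pad (align 8); size 24, align 8
@0: ack [4B, align 4] → 4
@4: port [2B, align 2] → 6
+2 pad (align 8)
@8: proto [24B, align 8] → 32
within Record: z at 8
8 + 8 = 16

16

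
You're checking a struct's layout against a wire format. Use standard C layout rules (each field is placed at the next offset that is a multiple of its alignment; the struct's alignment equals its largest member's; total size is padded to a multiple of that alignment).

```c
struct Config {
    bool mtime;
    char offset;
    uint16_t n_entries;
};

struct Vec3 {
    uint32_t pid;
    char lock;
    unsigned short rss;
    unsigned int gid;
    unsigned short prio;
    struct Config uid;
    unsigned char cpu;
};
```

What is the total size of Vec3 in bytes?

20

Config: 0..1  mtime  (1B, 1-aligned); 1..2  offset  (1B, 1-aligned); 2..4  n_entries  (2B, 2-aligned); sizeof = 4, alignof = 2
0..4  pid  (4B, 4-aligned)
4..5  lock  (1B, 1-aligned)
5..6  -- padding (1B)
6..8  rss  (2B, 2-aligned)
8..12  gid  (4B, 4-aligned)
12..14  prio  (2B, 2-aligned)
14..18  uid  (4B, 2-aligned)
18..19  cpu  (1B, 1-aligned)
19..20  -- tail padding (1B)
sizeof = 20, alignof = 4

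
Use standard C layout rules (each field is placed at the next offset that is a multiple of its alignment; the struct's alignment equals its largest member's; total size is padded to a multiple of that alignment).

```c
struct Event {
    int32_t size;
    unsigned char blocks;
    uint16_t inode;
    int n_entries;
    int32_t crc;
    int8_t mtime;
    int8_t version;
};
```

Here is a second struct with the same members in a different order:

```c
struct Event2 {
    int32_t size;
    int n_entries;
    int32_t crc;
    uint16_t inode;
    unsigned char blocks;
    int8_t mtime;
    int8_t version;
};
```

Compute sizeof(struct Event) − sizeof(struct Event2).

0

0..4  size  (4B, 4-aligned)
4..5  blocks  (1B, 1-aligned)
5..6  -- padding (1B)
6..8  inode  (2B, 2-aligned)
8..12  n_entries  (4B, 4-aligned)
12..16  crc  (4B, 4-aligned)
16..17  mtime  (1B, 1-aligned)
17..18  version  (1B, 1-aligned)
18..20  -- tail padding (2B)
sizeof = 20, alignof = 4
— Event2 —
0..4  size  (4B, 4-aligned)
4..8  n_entries  (4B, 4-aligned)
8..12  crc  (4B, 4-aligned)
12..14  inode  (2B, 2-aligned)
14..15  blocks  (1B, 1-aligned)
15..16  mtime  (1B, 1-aligned)
16..17  version  (1B, 1-aligned)
17..20  -- tail padding (3B)
sizeof = 20, alignof = 4
20 − 20 = 0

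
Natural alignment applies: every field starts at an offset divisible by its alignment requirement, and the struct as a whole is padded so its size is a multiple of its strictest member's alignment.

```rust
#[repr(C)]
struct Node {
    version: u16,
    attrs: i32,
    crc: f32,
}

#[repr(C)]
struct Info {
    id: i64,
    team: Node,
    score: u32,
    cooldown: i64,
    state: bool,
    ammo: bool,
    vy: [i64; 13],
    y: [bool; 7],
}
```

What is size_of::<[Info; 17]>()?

2584

Node: 0..2  version  (2B, 2-aligned); 2..4  -- padding (2B); 4..8  attrs  (4B, 4-aligned); 8..12  crc  (4B, 4-aligned); sizeof = 12, alignof = 4
0..8  id  (8B, 8-aligned)
8..20  team  (12B, 4-aligned)
20..24  score  (4B, 4-aligned)
24..32  cooldown  (8B, 8-aligned)
32..33  state  (1B, 1-aligned)
33..34  ammo  (1B, 1-aligned)
34..40  -- padding (6B)
40..144  vy  (104B, 8-aligned)
144..151  y  (7B, 1-aligned)
151..152  -- tail padding (1B)
sizeof = 152, alignof = 8
array of 17: 17 × 152 = 2584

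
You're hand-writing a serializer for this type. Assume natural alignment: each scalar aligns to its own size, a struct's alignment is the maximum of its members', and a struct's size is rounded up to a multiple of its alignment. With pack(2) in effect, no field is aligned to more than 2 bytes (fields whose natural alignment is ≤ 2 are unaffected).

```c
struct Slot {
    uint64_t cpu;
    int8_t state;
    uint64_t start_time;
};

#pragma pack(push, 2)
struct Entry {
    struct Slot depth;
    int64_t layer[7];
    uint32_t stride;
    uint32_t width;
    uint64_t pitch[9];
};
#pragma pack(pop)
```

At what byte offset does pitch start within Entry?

Slot: @0: cpu [8B, align 8] → 8; @8: state [1B, align 1] → 9; +7 pad (align 8); @16: start_time [8B, align 8] → 24; size 24, align 8
@0: depth [24B, align 2] → 24
@24: layer [56B, align 2] → 80
@80: stride [4B, align 2] → 84
@84: width [4B, align 2] → 88
@88: pitch [72B, align 2] → 160

88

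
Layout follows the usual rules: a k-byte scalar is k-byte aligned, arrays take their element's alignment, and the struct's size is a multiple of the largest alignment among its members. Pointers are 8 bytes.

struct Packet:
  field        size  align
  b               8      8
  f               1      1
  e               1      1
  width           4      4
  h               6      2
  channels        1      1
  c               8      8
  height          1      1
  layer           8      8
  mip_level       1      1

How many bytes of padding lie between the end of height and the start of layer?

7

@0: b [8B, align 8] → 8
@8: f [1B, align 1] → 9
@9: e [1B, align 1] → 10
+2 pad (align 4)
@12: width [4B, align 4] → 16
@16: h [6B, align 2] → 22
@22: channels [1B, align 1] → 23
+1 pad (align 8)
@24: c [8B, align 8] → 32
@32: height [1B, align 1] → 33
+7 pad (align 8)
@40: layer [8B, align 8] → 48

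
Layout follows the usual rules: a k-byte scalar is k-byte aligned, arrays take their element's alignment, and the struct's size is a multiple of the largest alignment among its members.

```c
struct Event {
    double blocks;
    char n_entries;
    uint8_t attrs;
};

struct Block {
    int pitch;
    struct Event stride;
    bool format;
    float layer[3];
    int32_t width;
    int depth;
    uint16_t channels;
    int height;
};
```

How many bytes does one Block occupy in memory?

Event: 0..8  blocks  (8B, 8-aligned); 8..9  n_entries  (1B, 1-aligned); 9..10  attrs  (1B, 1-aligned); 10..16  -- tail padding (6B); sizeof = 16, alignof = 8
0..4  pitch  (4B, 4-aligned)
4..8  -- padding (4B)
8..24  stride  (16B, 8-aligned)
24..25  format  (1B, 1-aligned)
25..28  -- padding (3B)
28..40  layer  (12B, 4-aligned)
40..44  width  (4B, 4-aligned)
44..48  depth  (4B, 4-aligned)
48..50  channels  (2B, 2-aligned)
50..52  -- padding (2B)
52..56  height  (4B, 4-aligned)
sizeof = 56, alignof = 8

56 bytes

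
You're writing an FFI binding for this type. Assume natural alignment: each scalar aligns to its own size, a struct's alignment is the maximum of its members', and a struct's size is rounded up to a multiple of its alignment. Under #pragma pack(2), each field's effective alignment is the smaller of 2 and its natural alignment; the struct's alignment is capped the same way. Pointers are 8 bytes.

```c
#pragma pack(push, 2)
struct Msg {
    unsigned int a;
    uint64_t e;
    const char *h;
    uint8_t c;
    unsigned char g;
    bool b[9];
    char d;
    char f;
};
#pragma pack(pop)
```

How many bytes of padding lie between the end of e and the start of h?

@0: a [4B, align 2] → 4
@4: e [8B, align 2] → 12
@12: h [8B, align 2] → 20

0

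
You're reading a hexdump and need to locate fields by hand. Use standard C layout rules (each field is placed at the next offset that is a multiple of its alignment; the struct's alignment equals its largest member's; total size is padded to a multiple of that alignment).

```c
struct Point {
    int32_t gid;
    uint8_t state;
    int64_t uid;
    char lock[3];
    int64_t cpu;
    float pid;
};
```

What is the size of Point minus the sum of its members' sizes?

0..4  gid  (4B, 4-aligned)
4..5  state  (1B, 1-aligned)
5..8  -- padding (3B)
8..16  uid  (8B, 8-aligned)
16..19  lock  (3B, 1-aligned)
19..24  -- padding (5B)
24..32  cpu  (8B, 8-aligned)
32..36  pid  (4B, 4-aligned)
36..40  -- tail padding (4B)
sizeof = 40, alignof = 8
data bytes 28, size 40 → padding 12

12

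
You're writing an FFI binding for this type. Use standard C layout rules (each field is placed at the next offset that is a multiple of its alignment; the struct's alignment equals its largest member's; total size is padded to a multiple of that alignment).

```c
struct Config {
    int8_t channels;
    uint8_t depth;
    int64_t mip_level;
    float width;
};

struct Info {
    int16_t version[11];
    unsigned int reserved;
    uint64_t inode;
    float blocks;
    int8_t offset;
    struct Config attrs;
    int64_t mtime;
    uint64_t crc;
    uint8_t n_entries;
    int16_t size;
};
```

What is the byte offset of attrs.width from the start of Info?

Config: @0: channels [1B, align 1] → 1; @1: depth [1B, align 1] → 2; +6 pad (align 8); @8: mip_level [8B, align 8] → 16; @16: width [4B, align 4] → 20; +4 tail pad (align 8); size 24, align 8
@0: version [22B, align 2] → 22
+2 pad (align 4)
@24: reserved [4B, align 4] → 28
+4 pad (align 8)
@32: inode [8B, align 8] → 40
@40: blocks [4B, align 4] → 44
@44: offset [1B, align 1] → 45
+3 pad (align 8)
@48: attrs [24B, align 8] → 72
within Config: width at 16
48 + 16 = 64

64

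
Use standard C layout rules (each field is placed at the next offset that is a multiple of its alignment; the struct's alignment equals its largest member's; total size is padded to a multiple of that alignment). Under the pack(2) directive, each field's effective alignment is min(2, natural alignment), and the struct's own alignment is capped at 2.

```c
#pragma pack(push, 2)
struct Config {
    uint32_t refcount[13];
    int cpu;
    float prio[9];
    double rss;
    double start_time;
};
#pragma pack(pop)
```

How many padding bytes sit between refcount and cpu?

@0: refcount [52B, align 2] → 52
@52: cpu [4B, align 2] → 56

0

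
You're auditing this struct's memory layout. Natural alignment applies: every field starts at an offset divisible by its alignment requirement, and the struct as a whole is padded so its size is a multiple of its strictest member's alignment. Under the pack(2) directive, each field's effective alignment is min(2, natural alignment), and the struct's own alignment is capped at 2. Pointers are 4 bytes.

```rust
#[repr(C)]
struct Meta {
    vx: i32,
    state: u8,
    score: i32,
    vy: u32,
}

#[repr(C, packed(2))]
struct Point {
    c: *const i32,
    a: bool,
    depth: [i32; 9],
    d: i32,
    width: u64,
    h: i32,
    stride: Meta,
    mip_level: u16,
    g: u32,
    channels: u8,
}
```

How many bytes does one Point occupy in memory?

82

Meta: 0..4  vx  (4B, 4-aligned); 4..5  state  (1B, 1-aligned); 5..8  -- padding (3B); 8..12  score  (4B, 4-aligned); 12..16  vy  (4B, 4-aligned); sizeof = 16, alignof = 4
0..4  c  (4B, 2-aligned)
4..5  a  (1B, 1-aligned)
5..6  -- padding (1B)
6..42  depth  (36B, 2-aligned)
42..46  d  (4B, 2-aligned)
46..54  width  (8B, 2-aligned)
54..58  h  (4B, 2-aligned)
58..74  stride  (16B, 2-aligned)
74..76  mip_level  (2B, 2-aligned)
76..80  g  (4B, 2-aligned)
80..81  channels  (1B, 1-aligned)
81..82  -- tail padding (1B)
sizeof = 82, alignof = 2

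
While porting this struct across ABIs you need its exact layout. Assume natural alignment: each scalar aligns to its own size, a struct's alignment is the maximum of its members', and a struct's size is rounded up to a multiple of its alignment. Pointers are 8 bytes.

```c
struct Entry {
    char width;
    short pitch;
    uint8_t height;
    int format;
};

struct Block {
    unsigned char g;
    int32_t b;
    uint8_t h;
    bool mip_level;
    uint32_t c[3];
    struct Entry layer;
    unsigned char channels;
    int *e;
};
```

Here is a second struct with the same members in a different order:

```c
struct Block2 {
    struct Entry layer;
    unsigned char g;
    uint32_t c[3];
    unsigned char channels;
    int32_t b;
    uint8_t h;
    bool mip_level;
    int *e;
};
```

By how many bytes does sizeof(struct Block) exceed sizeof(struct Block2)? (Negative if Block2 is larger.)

0

Entry: @0: width [1B, align 1] → 1; +1 pad (align 2); @2: pitch [2B, align 2] → 4; @4: height [1B, align 1] → 5; +3 pad (align 4); @8: format [4B, align 4] → 12; size 12, align 4
@0: g [1B, align 1] → 1
+3 pad (align 4)
@4: b [4B, align 4] → 8
@8: h [1B, align 1] → 9
@9: mip_level [1B, align 1] → 10
+2 pad (align 4)
@12: c [12B, align 4] → 24
@24: layer [12B, align 4] → 36
@36: channels [1B, align 1] → 37
+3 pad (align 8)
@40: e [8B, align 8] → 48
size 48, align 8
— Block2 —
@0: layer [12B, align 4] → 12
@12: g [1B, align 1] → 13
+3 pad (align 4)
@16: c [12B, align 4] → 28
@28: channels [1B, align 1] → 29
+3 pad (align 4)
@32: b [4B, align 4] → 36
@36: h [1B, align 1] → 37
@37: mip_level [1B, align 1] → 38
+2 pad (align 8)
@40: e [8B, align 8] → 48
size 48, align 8
48 − 48 = 0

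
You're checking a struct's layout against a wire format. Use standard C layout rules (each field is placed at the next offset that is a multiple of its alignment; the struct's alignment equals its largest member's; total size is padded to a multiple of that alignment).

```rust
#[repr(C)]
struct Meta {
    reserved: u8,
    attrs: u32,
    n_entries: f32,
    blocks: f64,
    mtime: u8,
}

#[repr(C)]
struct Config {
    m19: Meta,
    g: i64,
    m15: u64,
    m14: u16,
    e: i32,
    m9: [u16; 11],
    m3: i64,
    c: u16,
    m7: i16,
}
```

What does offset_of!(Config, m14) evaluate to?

Meta: reserved at 0 (size 1, align 1) → ends 1; pad 3 to align 4 for attrs; attrs at 4 (size 4, align 4) → ends 8; n_entries at 8 (size 4, align 4) → ends 12; pad 4 to align 8 for blocks; blocks at 16 (size 8, align 8) → ends 24; mtime at 24 (size 1, align 1) → ends 25; tail pad 7 to reach multiple of 8; total 32 bytes, alignment 8
m19 at 0 (size 32, align 8) → ends 32
g at 32 (size 8, align 8) → ends 40
m15 at 40 (size 8, align 8) → ends 48
m14 at 48 (size 2, align 2) → ends 50

48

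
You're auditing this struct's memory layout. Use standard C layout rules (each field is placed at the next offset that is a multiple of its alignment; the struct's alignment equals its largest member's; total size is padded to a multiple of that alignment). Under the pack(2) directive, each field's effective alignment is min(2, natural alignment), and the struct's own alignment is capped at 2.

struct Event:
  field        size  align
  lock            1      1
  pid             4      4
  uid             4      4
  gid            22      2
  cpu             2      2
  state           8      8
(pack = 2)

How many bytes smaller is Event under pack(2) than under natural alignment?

6

natural layout:
  0..1  lock  (1B, 1-aligned)
  1..4  -- padding (3B)
  4..8  pid  (4B, 4-aligned)
  8..12  uid  (4B, 4-aligned)
  12..34  gid  (22B, 2-aligned)
  34..36  cpu  (2B, 2-aligned)
  36..40  -- padding (4B)
  40..48  state  (8B, 8-aligned)
  sizeof = 48, alignof = 8
packed(2) layout:
  0..1  lock  (1B, 1-aligned)
  1..2  -- padding (1B)
  2..6  pid  (4B, 2-aligned)
  6..10  uid  (4B, 2-aligned)
  10..32  gid  (22B, 2-aligned)
  32..34  cpu  (2B, 2-aligned)
  34..42  state  (8B, 2-aligned)
  sizeof = 42, alignof = 2
48 − 42 = 6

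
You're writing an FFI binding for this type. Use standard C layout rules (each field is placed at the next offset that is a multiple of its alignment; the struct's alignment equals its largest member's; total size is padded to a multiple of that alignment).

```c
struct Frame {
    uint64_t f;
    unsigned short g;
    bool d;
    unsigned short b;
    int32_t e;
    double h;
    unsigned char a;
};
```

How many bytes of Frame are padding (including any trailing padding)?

f at 0 (size 8, align 8) → ends 8
g at 8 (size 2, align 2) → ends 10
d at 10 (size 1, align 1) → ends 11
pad 1 to align 2 for b
b at 12 (size 2, align 2) → ends 14
pad 2 to align 4 for e
e at 16 (size 4, align 4) → ends 20
pad 4 to align 8 for h
h at 24 (size 8, align 8) → ends 32
a at 32 (size 1, align 1) → ends 33
tail pad 7 to reach multiple of 8
total 40 bytes, alignment 8
data bytes 26, size 40 → padding 14

14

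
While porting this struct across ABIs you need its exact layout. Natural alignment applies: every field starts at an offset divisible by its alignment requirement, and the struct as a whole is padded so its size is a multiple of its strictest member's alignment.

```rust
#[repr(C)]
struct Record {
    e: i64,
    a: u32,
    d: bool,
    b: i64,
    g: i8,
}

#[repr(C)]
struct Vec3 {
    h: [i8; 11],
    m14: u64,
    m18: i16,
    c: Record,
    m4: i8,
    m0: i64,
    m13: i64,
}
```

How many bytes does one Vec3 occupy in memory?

Record: e at 0 (size 8, align 8) → ends 8; a at 8 (size 4, align 4) → ends 12; d at 12 (size 1, align 1) → ends 13; pad 3 to align 8 for b; b at 16 (size 8, align 8) → ends 24; g at 24 (size 1, align 1) → ends 25; tail pad 7 to reach multiple of 8; total 32 bytes, alignment 8
h at 0 (size 11, align 1) → ends 11
pad 5 to align 8 for m14
m14 at 16 (size 8, align 8) → ends 24
m18 at 24 (size 2, align 2) → ends 26
pad 6 to align 8 for c
c at 32 (size 32, align 8) → ends 64
m4 at 64 (size 1, align 1) → ends 65
pad 7 to align 8 for m0
m0 at 72 (size 8, align 8) → ends 80
m13 at 80 (size 8, align 8) → ends 88
total 88 bytes, alignment 8

88 bytes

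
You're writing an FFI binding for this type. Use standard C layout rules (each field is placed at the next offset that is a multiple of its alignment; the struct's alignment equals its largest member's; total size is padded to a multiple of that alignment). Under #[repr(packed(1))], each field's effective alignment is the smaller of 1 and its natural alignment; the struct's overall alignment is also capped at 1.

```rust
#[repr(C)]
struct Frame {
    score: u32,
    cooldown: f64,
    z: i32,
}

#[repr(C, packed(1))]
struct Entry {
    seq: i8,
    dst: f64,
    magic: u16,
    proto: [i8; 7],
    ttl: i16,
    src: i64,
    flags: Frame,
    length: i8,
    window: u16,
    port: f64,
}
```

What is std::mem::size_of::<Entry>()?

Frame: score at 0 (size 4, align 4) → ends 4; pad 4 to align 8 for cooldown; cooldown at 8 (size 8, align 8) → ends 16; z at 16 (size 4, align 4) → ends 20; tail pad 4 to reach multiple of 8; total 24 bytes, alignment 8
seq at 0 (size 1, align 1) → ends 1
dst at 1 (size 8, align 1) → ends 9
magic at 9 (size 2, align 1) → ends 11
proto at 11 (size 7, align 1) → ends 18
ttl at 18 (size 2, align 1) → ends 20
src at 20 (size 8, align 1) → ends 28
flags at 28 (size 24, align 1) → ends 52
length at 52 (size 1, align 1) → ends 53
window at 53 (size 2, align 1) → ends 55
port at 55 (size 8, align 1) → ends 63
total 63 bytes, alignment 1

63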